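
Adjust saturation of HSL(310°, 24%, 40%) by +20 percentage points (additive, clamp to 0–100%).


Original S = 24%
Adjustment = +20 percentage points
New S = 24 + (20) = 44
Clamp to [0, 100] → 44
= HSL(310°, 44%, 40%)


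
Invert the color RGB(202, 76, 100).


Invert: (255-R, 255-G, 255-B)
R: 255-202 = 53
G: 255-76 = 179
B: 255-100 = 155
= RGB(53, 179, 155)


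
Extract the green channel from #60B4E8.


Color: #60B4E8
R = 60 = 96
G = B4 = 180
B = E8 = 232
Green = 180


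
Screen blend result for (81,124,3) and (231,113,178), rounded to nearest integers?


Screen: C = 255 - (255-A)×(255-B)/255, rounded to nearest integer
R: 255 - (255-81)×(255-231)/255 = 255 - 4176/255 ≈ 255 - 16.376 = 238.624 → 239
G: 255 - (255-124)×(255-113)/255 = 255 - 18602/255 ≈ 255 - 72.949 = 182.051 → 182
B: 255 - (255-3)×(255-178)/255 = 255 - 19404/255 ≈ 255 - 76.094 = 178.906 → 179
= RGB(239, 182, 179)


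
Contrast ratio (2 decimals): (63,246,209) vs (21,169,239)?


Linearize each sRGB channel c=v/255: c/12.92 if c ≤ 0.04045 else ((c+0.055)/1.055)^2.4
L = 0.2126×R_lin + 0.7152×G_lin + 0.0722×B_lin
Color 1 (63,246,209):
  R=63: 63/255≈0.2471 > 0.04045 → ((0.2471+0.055)/1.055)^2.4 ≈ 0.04971
  G=246: 246/255≈0.9647 > 0.04045 → ((0.9647+0.055)/1.055)^2.4 ≈ 0.92158
  B=209: 209/255≈0.8196 > 0.04045 → ((0.8196+0.055)/1.055)^2.4 ≈ 0.63760
  L1 = 0.2126×0.04971 + 0.7152×0.92158 + 0.0722×0.63760 ≈ 0.71572
Color 2 (21,169,239):
  R=21: 21/255≈0.0824 > 0.04045 → ((0.0824+0.055)/1.055)^2.4 ≈ 0.00750
  G=169: 169/255≈0.6627 > 0.04045 → ((0.6627+0.055)/1.055)^2.4 ≈ 0.39676
  B=239: 239/255≈0.9373 > 0.04045 → ((0.9373+0.055)/1.055)^2.4 ≈ 0.86316
  L2 = 0.2126×0.00750 + 0.7152×0.39676 + 0.0722×0.86316 ≈ 0.34767
Lighter = 0.71572, Darker = 0.34767
Ratio = (L_lighter + 0.05) / (L_darker + 0.05)
Ratio = (0.71572 + 0.05) / (0.34767 + 0.05) = 0.76572 / 0.39767 ≈ 1.9255
Ratio ≈ 1.93:1


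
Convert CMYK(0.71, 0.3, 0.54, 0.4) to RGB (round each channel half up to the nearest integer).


R = 255 × (1-C) × (1-K) = 255 × 0.29 × 0.60 = 44.37 → 44
G = 255 × (1-M) × (1-K) = 255 × 0.70 × 0.60 = 107.1 → 107
B = 255 × (1-Y) × (1-K) = 255 × 0.46 × 0.60 = 70.38 → 70
= RGB(44, 107, 70)


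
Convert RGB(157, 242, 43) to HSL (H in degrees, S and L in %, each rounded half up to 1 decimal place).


Normalize: R'=157/255≈0.6157, G'=242/255≈0.9490, B'=43/255≈0.1686
Max=242/255, Min=43/255, Δ=Max-Min=199/255
L = (Max+Min)/2 = (242+43)/510 = 285/510 = 0.55882… → L = 55.9%
L > 0.5 → S = Δ/(2-Max-Min) = 199/(510-242-43) = 199/225 = 0.88444… → S = 88.4%
(the 1/255 factors cancel in S and H, so raw channel differences can be used)
Max is G' → H = 60 × ((B-R)/Δ + 2) = 60 × ((43-157)/199 + 2)
  -114/199 + 2 = -0.5728… + 2 = 1.4271…
  H = 60 × 1.4271… = 85.628…° → H = 85.6°
= HSL(85.6°, 88.4%, 55.9%)


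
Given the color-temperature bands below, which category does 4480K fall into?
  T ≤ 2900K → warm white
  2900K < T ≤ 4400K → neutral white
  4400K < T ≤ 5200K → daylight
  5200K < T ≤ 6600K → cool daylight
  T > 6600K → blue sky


Temperature: 4480K
4400K < 4480K ≤ 5200K → daylight
Classification: daylight


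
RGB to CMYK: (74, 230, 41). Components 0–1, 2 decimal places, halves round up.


R'=74/255≈0.2902, G'=230/255≈0.9020, B'=41/255≈0.1608
K = 1 - max(R',G',B') = 1 - 230/255 = 25/255 = 0.09803… → 0.10
(1-R'-K)/(1-K) simplifies to (max-R)/max with max = 230:
C = (230-74)/230 = 156/230 = 0.67826… → 0.68
M = (230-230)/230 = 0/230 = 0 → 0.00
Y = (230-41)/230 = 189/230 = 0.82173… → 0.82
= CMYK(0.68, 0.00, 0.82, 0.10)


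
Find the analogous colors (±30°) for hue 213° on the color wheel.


Base hue: 213°
Left analog: (213 - 30) mod 360 = 183°
Right analog: (213 + 30) mod 360 = 243°
Analogous hues = 183° and 243°


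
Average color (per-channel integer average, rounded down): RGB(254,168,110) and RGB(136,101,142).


Midpoint: each channel = ⌊(C₁+C₂)/2⌋
R: ⌊(254+136)/2⌋ = 195
G: ⌊(168+101)/2⌋ = 134
B: ⌊(110+142)/2⌋ = 126
= RGB(195, 134, 126)


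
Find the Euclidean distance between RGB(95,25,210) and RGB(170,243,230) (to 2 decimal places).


d = √[(R₁-R₂)² + (G₁-G₂)² + (B₁-B₂)²]
d = √[(95-170)² + (25-243)² + (210-230)²]
d = √[5625 + 47524 + 400]
d = √53549
d ≈ 231.41


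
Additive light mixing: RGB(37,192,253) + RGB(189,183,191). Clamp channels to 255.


Additive: each channel = min(255, C₁+C₂)
R: 37+189 = 226 → 226
G: 192+183 = 375 → 255
B: 253+191 = 444 → 255
= RGB(226, 255, 255)


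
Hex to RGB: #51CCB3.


51 → 81 (R)
CC → 204 (G)
B3 → 179 (B)
= RGB(81, 204, 179)


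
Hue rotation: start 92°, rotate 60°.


New hue = (H + rotation) mod 360
New hue = (92 + 60) mod 360
= 152 mod 360
= 152°


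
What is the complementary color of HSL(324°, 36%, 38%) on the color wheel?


Complement = opposite side of color wheel = hue + 180°
H' = (324 + 180) mod 360 = 144°
S and L unchanged.
= HSL(144°, 36%, 38%)


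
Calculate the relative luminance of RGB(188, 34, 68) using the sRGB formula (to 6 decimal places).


Linearize each channel (sRGB transfer function): c = v/255; c_lin = c/12.92 if c ≤ 0.04045, else ((c+0.055)/1.055)^2.4
  R: 188/255 ≈ 0.737255 > 0.04045 → ((0.737255+0.055)/1.055)^2.4 ≈ 0.502886
  G: 34/255 ≈ 0.133333 > 0.04045 → ((0.133333+0.055)/1.055)^2.4 ≈ 0.015996
  B: 68/255 ≈ 0.266667 > 0.04045 → ((0.266667+0.055)/1.055)^2.4 ≈ 0.057805
R_lin = 0.502886, G_lin = 0.015996, B_lin = 0.057805
L = 0.2126×R + 0.7152×G + 0.0722×B
L = 0.2126×0.502886 + 0.7152×0.015996 + 0.0722×0.057805
L ≈ 0.122528


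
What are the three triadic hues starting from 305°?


Triadic: equally spaced at 120° intervals
H1 = 305°
H2 = (305 + 120) mod 360 = 65°
H3 = (305 + 240) mod 360 = 185°
Triadic = 305°, 65°, 185°


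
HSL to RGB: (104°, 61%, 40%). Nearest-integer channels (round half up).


H=104°, S=0.61, L=0.40
C = (1-|2L-1|)×S = (1-|-0.20|)×0.61 = 0.488
H' = H/60 = 104/60 ≈ 1.7333; X = C×(1-|H' mod 2 - 1|) ≈ 0.1301
m = L - C/2 = 0.40 - 0.244 = 0.156
Sector ⌊H'⌋ = 1 → (R',G',B') = (≈0.1301, 0.488, 0.0)
RGB = ((R'+m)×255, (G'+m)×255, (B'+m)×255) = (72.964, 164.22, 39.78)
Round half up → RGB(73, 164, 40)


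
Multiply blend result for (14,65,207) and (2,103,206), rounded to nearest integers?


Multiply: C = A×B/255, rounded to nearest integer
R: 14×2/255 = 28/255 ≈ 0.110 → 0
G: 65×103/255 = 6695/255 ≈ 26.255 → 26
B: 207×206/255 = 42642/255 ≈ 167.224 → 167
= RGB(0, 26, 167)


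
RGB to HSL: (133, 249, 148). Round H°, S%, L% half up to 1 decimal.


Normalize: R'=133/255≈0.5216, G'=249/255≈0.9765, B'=148/255≈0.5804
Max=249/255, Min=133/255, Δ=Max-Min=116/255
L = (Max+Min)/2 = (249+133)/510 = 382/510 = 0.74901… → L = 74.9%
L > 0.5 → S = Δ/(2-Max-Min) = 116/(510-249-133) = 116/128 = 0.90625 → S = 90.6%
(the 1/255 factors cancel in S and H, so raw channel differences can be used)
Max is G' → H = 60 × ((B-R)/Δ + 2) = 60 × ((148-133)/116 + 2)
  15/116 + 2 = 0.1293… + 2 = 2.1293…
  H = 60 × 2.1293… = 127.758…° → H = 127.8°
= HSL(127.8°, 90.6%, 74.9%)


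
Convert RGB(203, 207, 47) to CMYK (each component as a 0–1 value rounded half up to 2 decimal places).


R'=203/255≈0.7961, G'=207/255≈0.8118, B'=47/255≈0.1843
K = 1 - max(R',G',B') = 1 - 207/255 = 48/255 = 0.18823… → 0.19
(1-R'-K)/(1-K) simplifies to (max-R)/max with max = 207:
C = (207-203)/207 = 4/207 = 0.01932… → 0.02
M = (207-207)/207 = 0/207 = 0 → 0.00
Y = (207-47)/207 = 160/207 = 0.77294… → 0.77
= CMYK(0.02, 0.00, 0.77, 0.19)


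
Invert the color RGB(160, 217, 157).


Invert: (255-R, 255-G, 255-B)
R: 255-160 = 95
G: 255-217 = 38
B: 255-157 = 98
= RGB(95, 38, 98)


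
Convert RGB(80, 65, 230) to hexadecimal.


R = 80 → 50 (hex)
G = 65 → 41 (hex)
B = 230 → E6 (hex)
Hex = #5041E6


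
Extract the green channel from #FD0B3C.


Color: #FD0B3C
R = FD = 253
G = 0B = 11
B = 3C = 60
Green = 11


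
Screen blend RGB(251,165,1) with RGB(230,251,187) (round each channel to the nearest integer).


Screen: C = 255 - (255-A)×(255-B)/255, rounded to nearest integer
R: 255 - (255-251)×(255-230)/255 = 255 - 100/255 ≈ 255 - 0.392 = 254.608 → 255
G: 255 - (255-165)×(255-251)/255 = 255 - 360/255 ≈ 255 - 1.412 = 253.588 → 254
B: 255 - (255-1)×(255-187)/255 = 255 - 17272/255 ≈ 255 - 67.733 = 187.267 → 187
= RGB(255, 254, 187)


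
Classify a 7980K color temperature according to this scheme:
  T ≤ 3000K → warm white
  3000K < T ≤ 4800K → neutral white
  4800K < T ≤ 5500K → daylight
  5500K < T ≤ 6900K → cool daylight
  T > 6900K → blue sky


Temperature: 7980K
7980K > 6900K → blue sky
Classification: blue sky


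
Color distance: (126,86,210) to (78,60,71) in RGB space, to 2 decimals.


d = √[(R₁-R₂)² + (G₁-G₂)² + (B₁-B₂)²]
d = √[(126-78)² + (86-60)² + (210-71)²]
d = √[2304 + 676 + 19321]
d = √22301
d ≈ 149.34


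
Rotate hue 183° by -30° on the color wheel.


New hue = (H + rotation) mod 360
New hue = (183 -30) mod 360
= 153 mod 360
= 153°


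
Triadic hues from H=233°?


Triadic: equally spaced at 120° intervals
H1 = 233°
H2 = (233 + 120) mod 360 = 353°
H3 = (233 + 240) mod 360 = 113°
Triadic = 233°, 353°, 113°


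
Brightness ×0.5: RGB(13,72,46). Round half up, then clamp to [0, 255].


Multiply each channel by 0.5, round half up, clamp to [0, 255]
R: 13×0.5 = 6.5 → round → 7
G: 72×0.5 = 36
B: 46×0.5 = 23
= RGB(7, 36, 23)


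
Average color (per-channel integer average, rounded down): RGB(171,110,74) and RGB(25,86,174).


Midpoint: each channel = ⌊(C₁+C₂)/2⌋
R: ⌊(171+25)/2⌋ = 98
G: ⌊(110+86)/2⌋ = 98
B: ⌊(74+174)/2⌋ = 124
= RGB(98, 98, 124)


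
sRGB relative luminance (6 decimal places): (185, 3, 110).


Linearize each channel (sRGB transfer function): c = v/255; c_lin = c/12.92 if c ≤ 0.04045, else ((c+0.055)/1.055)^2.4
  R: 185/255 ≈ 0.725490 > 0.04045 → ((0.725490+0.055)/1.055)^2.4 ≈ 0.485150
  G: 3/255 ≈ 0.011765 ≤ 0.04045 → 0.011765/12.92 ≈ 0.000911
  B: 110/255 ≈ 0.431373 > 0.04045 → ((0.431373+0.055)/1.055)^2.4 ≈ 0.155926
R_lin = 0.485150, G_lin = 0.000911, B_lin = 0.155926
L = 0.2126×R + 0.7152×G + 0.0722×B
L = 0.2126×0.485150 + 0.7152×0.000911 + 0.0722×0.155926
L ≈ 0.115052


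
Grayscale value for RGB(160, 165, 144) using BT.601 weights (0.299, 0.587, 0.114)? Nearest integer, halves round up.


Gray = 0.299×R + 0.587×G + 0.114×B
Gray = 0.299×160 + 0.587×165 + 0.114×144
Gray = 47.840 + 96.855 + 16.416
Gray = 161.111 → round half up → 161
Gray = 161


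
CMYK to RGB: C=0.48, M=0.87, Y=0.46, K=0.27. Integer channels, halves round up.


R = 255 × (1-C) × (1-K) = 255 × 0.52 × 0.73 = 96.798 → 97
G = 255 × (1-M) × (1-K) = 255 × 0.13 × 0.73 = 24.1995 → 24
B = 255 × (1-Y) × (1-K) = 255 × 0.54 × 0.73 = 100.521 → 101
= RGB(97, 24, 101)


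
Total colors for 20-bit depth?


Colors = 2^bits = 2^20
= 1,048,576 colors


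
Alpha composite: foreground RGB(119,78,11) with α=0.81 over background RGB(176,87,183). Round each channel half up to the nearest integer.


C = α×F + (1-α)×B, with 1-α = 0.19
R: 0.81×119 + 0.19×176 = 96.39 + 33.44 = 129.83 → 130
G: 0.81×78 + 0.19×87 = 63.18 + 16.53 = 79.71 → 80
B: 0.81×11 + 0.19×183 = 8.91 + 34.77 = 43.68 → 44
= RGB(130, 80, 44)


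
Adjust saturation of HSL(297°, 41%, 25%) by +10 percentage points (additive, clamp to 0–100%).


Original S = 41%
Adjustment = +10 percentage points
New S = 41 + (10) = 51
Clamp to [0, 100] → 51
= HSL(297°, 51%, 25%)


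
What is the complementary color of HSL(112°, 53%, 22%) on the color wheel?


Complement = opposite side of color wheel = hue + 180°
H' = (112 + 180) mod 360 = 292°
S and L unchanged.
= HSL(292°, 53%, 22%)


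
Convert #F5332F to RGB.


F5 → 245 (R)
33 → 51 (G)
2F → 47 (B)
= RGB(245, 51, 47)


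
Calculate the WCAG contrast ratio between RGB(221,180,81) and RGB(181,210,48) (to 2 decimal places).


Linearize each sRGB channel c=v/255: c/12.92 if c ≤ 0.04045 else ((c+0.055)/1.055)^2.4
L = 0.2126×R_lin + 0.7152×G_lin + 0.0722×B_lin
Color 1 (221,180,81):
  R=221: 221/255≈0.8667 > 0.04045 → ((0.8667+0.055)/1.055)^2.4 ≈ 0.72306
  G=180: 180/255≈0.7059 > 0.04045 → ((0.7059+0.055)/1.055)^2.4 ≈ 0.45641
  B=81: 81/255≈0.3176 > 0.04045 → ((0.3176+0.055)/1.055)^2.4 ≈ 0.08228
  L1 = 0.2126×0.72306 + 0.7152×0.45641 + 0.0722×0.08228 ≈ 0.48609
Color 2 (181,210,48):
  R=181: 181/255≈0.7098 > 0.04045 → ((0.7098+0.055)/1.055)^2.4 ≈ 0.46208
  G=210: 210/255≈0.8235 > 0.04045 → ((0.8235+0.055)/1.055)^2.4 ≈ 0.64448
  B=48: 48/255≈0.1882 > 0.04045 → ((0.1882+0.055)/1.055)^2.4 ≈ 0.02956
  L2 = 0.2126×0.46208 + 0.7152×0.64448 + 0.0722×0.02956 ≈ 0.56130
Lighter = 0.56130, Darker = 0.48609
Ratio = (L_lighter + 0.05) / (L_darker + 0.05)
Ratio = (0.56130 + 0.05) / (0.48609 + 0.05) = 0.61130 / 0.53609 ≈ 1.1403
Ratio ≈ 1.14:1


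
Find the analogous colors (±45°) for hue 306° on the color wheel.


Base hue: 306°
Left analog: (306 - 45) mod 360 = 261°
Right analog: (306 + 45) mod 360 = 351°
Analogous hues = 261° and 351°


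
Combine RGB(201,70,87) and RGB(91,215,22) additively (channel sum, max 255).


Additive: each channel = min(255, C₁+C₂)
R: 201+91 = 292 → 255
G: 70+215 = 285 → 255
B: 87+22 = 109 → 109
= RGB(255, 255, 109)


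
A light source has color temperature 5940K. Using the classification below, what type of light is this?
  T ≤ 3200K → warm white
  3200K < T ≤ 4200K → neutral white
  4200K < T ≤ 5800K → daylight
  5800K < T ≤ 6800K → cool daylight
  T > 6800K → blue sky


Temperature: 5940K
5800K < 5940K ≤ 6800K → cool daylight
Classification: cool daylight


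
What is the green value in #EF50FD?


Color: #EF50FD
R = EF = 239
G = 50 = 80
B = FD = 253
Green = 80


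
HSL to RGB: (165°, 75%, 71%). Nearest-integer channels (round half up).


H=165°, S=0.75, L=0.71
C = (1-|2L-1|)×S = (1-|0.42|)×0.75 = 0.435
H' = H/60 = 165/60 ≈ 2.7500; X = C×(1-|H' mod 2 - 1|) = 0.32625
m = L - C/2 = 0.71 - 0.2175 = 0.4925
Sector ⌊H'⌋ = 2 → (R',G',B') = (0.0, 0.435, 0.32625)
RGB = ((R'+m)×255, (G'+m)×255, (B'+m)×255) = (125.5875, 236.5125, 208.78125)
Round half up → RGB(126, 237, 209)


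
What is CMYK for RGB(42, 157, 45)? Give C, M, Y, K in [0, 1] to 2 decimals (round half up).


R'=42/255≈0.1647, G'=157/255≈0.6157, B'=45/255≈0.1765
K = 1 - max(R',G',B') = 1 - 157/255 = 98/255 = 0.38431… → 0.38
(1-R'-K)/(1-K) simplifies to (max-R)/max with max = 157:
C = (157-42)/157 = 115/157 = 0.73248… → 0.73
M = (157-157)/157 = 0/157 = 0 → 0.00
Y = (157-45)/157 = 112/157 = 0.71337… → 0.71
= CMYK(0.73, 0.00, 0.71, 0.38)


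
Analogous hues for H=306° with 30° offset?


Base hue: 306°
Left analog: (306 - 30) mod 360 = 276°
Right analog: (306 + 30) mod 360 = 336°
Analogous hues = 276° and 336°


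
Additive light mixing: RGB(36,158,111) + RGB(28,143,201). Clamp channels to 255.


Additive: each channel = min(255, C₁+C₂)
R: 36+28 = 64 → 64
G: 158+143 = 301 → 255
B: 111+201 = 312 → 255
= RGB(64, 255, 255)


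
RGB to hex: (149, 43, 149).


R = 149 → 95 (hex)
G = 43 → 2B (hex)
B = 149 → 95 (hex)
Hex = #952B95


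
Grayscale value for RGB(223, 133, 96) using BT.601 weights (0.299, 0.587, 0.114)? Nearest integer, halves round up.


Gray = 0.299×R + 0.587×G + 0.114×B
Gray = 0.299×223 + 0.587×133 + 0.114×96
Gray = 66.677 + 78.071 + 10.944
Gray = 155.692 → round half up → 156
Gray = 156


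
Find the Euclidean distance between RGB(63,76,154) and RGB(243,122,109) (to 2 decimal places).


d = √[(R₁-R₂)² + (G₁-G₂)² + (B₁-B₂)²]
d = √[(63-243)² + (76-122)² + (154-109)²]
d = √[32400 + 2116 + 2025]
d = √36541
d ≈ 191.16


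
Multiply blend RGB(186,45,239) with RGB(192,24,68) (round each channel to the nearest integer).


Multiply: C = A×B/255, rounded to nearest integer
R: 186×192/255 = 35712/255 ≈ 140.047 → 140
G: 45×24/255 = 1080/255 ≈ 4.235 → 4
B: 239×68/255 = 16252/255 ≈ 63.733 → 64
= RGB(140, 4, 64)


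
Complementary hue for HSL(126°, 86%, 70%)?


Complement = opposite side of color wheel = hue + 180°
H' = (126 + 180) mod 360 = 306°
S and L unchanged.
= HSL(306°, 86%, 70%)


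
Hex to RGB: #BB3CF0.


BB → 187 (R)
3C → 60 (G)
F0 → 240 (B)
= RGB(187, 60, 240)


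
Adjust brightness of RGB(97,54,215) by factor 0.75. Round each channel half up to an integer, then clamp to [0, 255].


Multiply each channel by 0.75, round half up, clamp to [0, 255]
R: 97×0.75 = 72.75 → round → 73
G: 54×0.75 = 40.5 → round → 41
B: 215×0.75 = 161.25 → round → 161
= RGB(73, 41, 161)


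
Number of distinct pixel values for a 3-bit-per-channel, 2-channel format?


Total bits = 3 bits/channel × 2 channels = 6 bits
Distinct pixel values = 2^6
= 64 pixel values


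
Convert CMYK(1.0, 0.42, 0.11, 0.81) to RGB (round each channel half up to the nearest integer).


R = 255 × (1-C) × (1-K) = 255 × 0.00 × 0.19 = 0
G = 255 × (1-M) × (1-K) = 255 × 0.58 × 0.19 = 28.101 → 28
B = 255 × (1-Y) × (1-K) = 255 × 0.89 × 0.19 = 43.1205 → 43
= RGB(0, 28, 43)


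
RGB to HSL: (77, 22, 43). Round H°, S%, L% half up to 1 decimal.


Normalize: R'=77/255≈0.3020, G'=22/255≈0.0863, B'=43/255≈0.1686
Max=77/255, Min=22/255, Δ=Max-Min=55/255
L = (Max+Min)/2 = (77+22)/510 = 99/510 = 0.19411… → L = 19.4%
L ≤ 0.5 → S = Δ/(Max+Min) = 55/(77+22) = 55/99 = 0.55555… → S = 55.6%
(the 1/255 factors cancel in S and H, so raw channel differences can be used)
Max is R' → H = 60 × (((G-B)/Δ) mod 6) = 60 × (((22-43)/55) mod 6)
  (-21)/55 = -0.3818…; negative, so add 6 → 5.6181…
  H = 60 × 5.6181… = 337.090…° → H = 337.1°
= HSL(337.1°, 55.6%, 19.4%)


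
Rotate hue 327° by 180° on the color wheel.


New hue = (H + rotation) mod 360
New hue = (327 + 180) mod 360
= 507 mod 360
= 147°


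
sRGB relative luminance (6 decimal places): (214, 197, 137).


Linearize each channel (sRGB transfer function): c = v/255; c_lin = c/12.92 if c ≤ 0.04045, else ((c+0.055)/1.055)^2.4
  R: 214/255 ≈ 0.839216 > 0.04045 → ((0.839216+0.055)/1.055)^2.4 ≈ 0.672443
  G: 197/255 ≈ 0.772549 > 0.04045 → ((0.772549+0.055)/1.055)^2.4 ≈ 0.558340
  B: 137/255 ≈ 0.537255 > 0.04045 → ((0.537255+0.055)/1.055)^2.4 ≈ 0.250158
R_lin = 0.672443, G_lin = 0.558340, B_lin = 0.250158
L = 0.2126×R + 0.7152×G + 0.0722×B
L = 0.2126×0.672443 + 0.7152×0.558340 + 0.0722×0.250158
L ≈ 0.560348


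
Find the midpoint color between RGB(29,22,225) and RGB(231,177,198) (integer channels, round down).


Midpoint: each channel = ⌊(C₁+C₂)/2⌋
R: ⌊(29+231)/2⌋ = 130
G: ⌊(22+177)/2⌋ = 99
B: ⌊(225+198)/2⌋ = 211
= RGB(130, 99, 211)


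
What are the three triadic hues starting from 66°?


Triadic: equally spaced at 120° intervals
H1 = 66°
H2 = (66 + 120) mod 360 = 186°
H3 = (66 + 240) mod 360 = 306°
Triadic = 66°, 186°, 306°


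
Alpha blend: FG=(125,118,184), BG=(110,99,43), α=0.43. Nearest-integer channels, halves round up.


C = α×F + (1-α)×B, with 1-α = 0.57
R: 0.43×125 + 0.57×110 = 53.75 + 62.70 = 116.45 → 116
G: 0.43×118 + 0.57×99 = 50.74 + 56.43 = 107.17 → 107
B: 0.43×184 + 0.57×43 = 79.12 + 24.51 = 103.63 → 104
= RGB(116, 107, 104)


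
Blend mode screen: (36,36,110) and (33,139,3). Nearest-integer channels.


Screen: C = 255 - (255-A)×(255-B)/255, rounded to nearest integer
R: 255 - (255-36)×(255-33)/255 = 255 - 48618/255 ≈ 255 - 190.659 = 64.341 → 64
G: 255 - (255-36)×(255-139)/255 = 255 - 25404/255 ≈ 255 - 99.624 = 155.376 → 155
B: 255 - (255-110)×(255-3)/255 = 255 - 36540/255 ≈ 255 - 143.294 = 111.706 → 112
= RGB(64, 155, 112)


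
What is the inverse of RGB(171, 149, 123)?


Invert: (255-R, 255-G, 255-B)
R: 255-171 = 84
G: 255-149 = 106
B: 255-123 = 132
= RGB(84, 106, 132)


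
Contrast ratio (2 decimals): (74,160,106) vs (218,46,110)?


Linearize each sRGB channel c=v/255: c/12.92 if c ≤ 0.04045 else ((c+0.055)/1.055)^2.4
L = 0.2126×R_lin + 0.7152×G_lin + 0.0722×B_lin
Color 1 (74,160,106):
  R=74: 74/255≈0.2902 > 0.04045 → ((0.2902+0.055)/1.055)^2.4 ≈ 0.06848
  G=160: 160/255≈0.6275 > 0.04045 → ((0.6275+0.055)/1.055)^2.4 ≈ 0.35153
  B=106: 106/255≈0.4157 > 0.04045 → ((0.4157+0.055)/1.055)^2.4 ≈ 0.14413
  L1 = 0.2126×0.06848 + 0.7152×0.35153 + 0.0722×0.14413 ≈ 0.27638
Color 2 (218,46,110):
  R=218: 218/255≈0.8549 > 0.04045 → ((0.8549+0.055)/1.055)^2.4 ≈ 0.70110
  G=46: 46/255≈0.1804 > 0.04045 → ((0.1804+0.055)/1.055)^2.4 ≈ 0.02732
  B=110: 110/255≈0.4314 > 0.04045 → ((0.4314+0.055)/1.055)^2.4 ≈ 0.15593
  L2 = 0.2126×0.70110 + 0.7152×0.02732 + 0.0722×0.15593 ≈ 0.17985
Lighter = 0.27638, Darker = 0.17985
Ratio = (L_lighter + 0.05) / (L_darker + 0.05)
Ratio = (0.27638 + 0.05) / (0.17985 + 0.05) = 0.32638 / 0.22985 ≈ 1.4200
Ratio ≈ 1.42:1


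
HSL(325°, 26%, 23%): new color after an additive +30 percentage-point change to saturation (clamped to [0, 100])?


Original S = 26%
Adjustment = +30 percentage points
New S = 26 + (30) = 56
Clamp to [0, 100] → 56
= HSL(325°, 56%, 23%)


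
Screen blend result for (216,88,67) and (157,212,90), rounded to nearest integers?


Screen: C = 255 - (255-A)×(255-B)/255, rounded to nearest integer
R: 255 - (255-216)×(255-157)/255 = 255 - 3822/255 ≈ 255 - 14.988 = 240.012 → 240
G: 255 - (255-88)×(255-212)/255 = 255 - 7181/255 ≈ 255 - 28.161 = 226.839 → 227
B: 255 - (255-67)×(255-90)/255 = 255 - 31020/255 ≈ 255 - 121.647 = 133.353 → 133
= RGB(240, 227, 133)


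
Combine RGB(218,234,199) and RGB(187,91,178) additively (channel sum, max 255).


Additive: each channel = min(255, C₁+C₂)
R: 218+187 = 405 → 255
G: 234+91 = 325 → 255
B: 199+178 = 377 → 255
= RGB(255, 255, 255)


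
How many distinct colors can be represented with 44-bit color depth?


Colors = 2^bits = 2^44
= 17,592,186,044,416 colors


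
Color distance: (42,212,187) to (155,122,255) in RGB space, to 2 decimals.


d = √[(R₁-R₂)² + (G₁-G₂)² + (B₁-B₂)²]
d = √[(42-155)² + (212-122)² + (187-255)²]
d = √[12769 + 8100 + 4624]
d = √25493
d ≈ 159.67


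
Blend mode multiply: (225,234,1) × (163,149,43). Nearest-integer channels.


Multiply: C = A×B/255, rounded to nearest integer
R: 225×163/255 = 36675/255 ≈ 143.824 → 144
G: 234×149/255 = 34866/255 ≈ 136.729 → 137
B: 1×43/255 = 43/255 ≈ 0.169 → 0
= RGB(144, 137, 0)


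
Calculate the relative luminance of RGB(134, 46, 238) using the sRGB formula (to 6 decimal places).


Linearize each channel (sRGB transfer function): c = v/255; c_lin = c/12.92 if c ≤ 0.04045, else ((c+0.055)/1.055)^2.4
  R: 134/255 ≈ 0.525490 > 0.04045 → ((0.525490+0.055)/1.055)^2.4 ≈ 0.238398
  G: 46/255 ≈ 0.180392 > 0.04045 → ((0.180392+0.055)/1.055)^2.4 ≈ 0.027321
  B: 238/255 ≈ 0.933333 > 0.04045 → ((0.933333+0.055)/1.055)^2.4 ≈ 0.854993
R_lin = 0.238398, G_lin = 0.027321, B_lin = 0.854993
L = 0.2126×R + 0.7152×G + 0.0722×B
L = 0.2126×0.238398 + 0.7152×0.027321 + 0.0722×0.854993
L ≈ 0.131954


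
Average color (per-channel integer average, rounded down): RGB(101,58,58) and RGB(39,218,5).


Midpoint: each channel = ⌊(C₁+C₂)/2⌋
R: ⌊(101+39)/2⌋ = 70
G: ⌊(58+218)/2⌋ = 138
B: ⌊(58+5)/2⌋ = 31
= RGB(70, 138, 31)


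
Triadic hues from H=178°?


Triadic: equally spaced at 120° intervals
H1 = 178°
H2 = (178 + 120) mod 360 = 298°
H3 = (178 + 240) mod 360 = 58°
Triadic = 178°, 298°, 58°


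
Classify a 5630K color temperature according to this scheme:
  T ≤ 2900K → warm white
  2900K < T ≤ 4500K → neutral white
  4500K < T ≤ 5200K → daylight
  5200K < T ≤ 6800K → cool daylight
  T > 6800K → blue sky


Temperature: 5630K
5200K < 5630K ≤ 6800K → cool daylight
Classification: cool daylight


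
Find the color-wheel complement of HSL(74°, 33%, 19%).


Complement = opposite side of color wheel = hue + 180°
H' = (74 + 180) mod 360 = 254°
S and L unchanged.
= HSL(254°, 33%, 19%)


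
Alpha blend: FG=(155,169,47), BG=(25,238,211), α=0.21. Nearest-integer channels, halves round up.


C = α×F + (1-α)×B, with 1-α = 0.79
R: 0.21×155 + 0.79×25 = 32.55 + 19.75 = 52.30 → 52
G: 0.21×169 + 0.79×238 = 35.49 + 188.02 = 223.51 → 224
B: 0.21×47 + 0.79×211 = 9.87 + 166.69 = 176.56 → 177
= RGB(52, 224, 177)


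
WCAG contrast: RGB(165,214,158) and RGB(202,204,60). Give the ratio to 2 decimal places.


Linearize each sRGB channel c=v/255: c/12.92 if c ≤ 0.04045 else ((c+0.055)/1.055)^2.4
L = 0.2126×R_lin + 0.7152×G_lin + 0.0722×B_lin
Color 1 (165,214,158):
  R=165: 165/255≈0.6471 > 0.04045 → ((0.6471+0.055)/1.055)^2.4 ≈ 0.37626
  G=214: 214/255≈0.8392 > 0.04045 → ((0.8392+0.055)/1.055)^2.4 ≈ 0.67244
  B=158: 158/255≈0.6196 > 0.04045 → ((0.6196+0.055)/1.055)^2.4 ≈ 0.34191
  L1 = 0.2126×0.37626 + 0.7152×0.67244 + 0.0722×0.34191 ≈ 0.58561
Color 2 (202,204,60):
  R=202: 202/255≈0.7922 > 0.04045 → ((0.7922+0.055)/1.055)^2.4 ≈ 0.59062
  G=204: 204/255≈0.8000 > 0.04045 → ((0.8000+0.055)/1.055)^2.4 ≈ 0.60383
  B=60: 60/255≈0.2353 > 0.04045 → ((0.2353+0.055)/1.055)^2.4 ≈ 0.04519
  L2 = 0.2126×0.59062 + 0.7152×0.60383 + 0.0722×0.04519 ≈ 0.56069
Lighter = 0.58561, Darker = 0.56069
Ratio = (L_lighter + 0.05) / (L_darker + 0.05)
Ratio = (0.58561 + 0.05) / (0.56069 + 0.05) = 0.63561 / 0.61069 ≈ 1.0408
Ratio ≈ 1.04:1


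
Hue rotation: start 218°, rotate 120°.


New hue = (H + rotation) mod 360
New hue = (218 + 120) mod 360
= 338 mod 360
= 338°


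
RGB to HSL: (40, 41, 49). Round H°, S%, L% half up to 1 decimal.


Normalize: R'=40/255≈0.1569, G'=41/255≈0.1608, B'=49/255≈0.1922
Max=49/255, Min=40/255, Δ=Max-Min=9/255
L = (Max+Min)/2 = (49+40)/510 = 89/510 = 0.17450… → L = 17.5%
L ≤ 0.5 → S = Δ/(Max+Min) = 9/(49+40) = 9/89 = 0.10112… → S = 10.1%
(the 1/255 factors cancel in S and H, so raw channel differences can be used)
Max is B' → H = 60 × ((R-G)/Δ + 4) = 60 × ((40-41)/9 + 4)
  -1/9 + 4 = -0.1111… + 4 = 3.8888…
  H = 60 × 3.8888… = 233.333…° → H = 233.3°
= HSL(233.3°, 10.1%, 17.5%)


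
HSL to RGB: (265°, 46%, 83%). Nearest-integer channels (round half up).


H=265°, S=0.46, L=0.83
C = (1-|2L-1|)×S = (1-|0.66|)×0.46 = 0.1564
H' = H/60 = 265/60 ≈ 4.4167; X = C×(1-|H' mod 2 - 1|) ≈ 0.0652
m = L - C/2 = 0.83 - 0.0782 = 0.7518
Sector ⌊H'⌋ = 4 → (R',G',B') = (≈0.0652, 0.0, 0.1564)
RGB = ((R'+m)×255, (G'+m)×255, (B'+m)×255) = (208.3265, 191.709, 231.591)
Round half up → RGB(208, 192, 232)


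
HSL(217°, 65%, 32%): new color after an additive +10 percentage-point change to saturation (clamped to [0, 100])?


Original S = 65%
Adjustment = +10 percentage points
New S = 65 + (10) = 75
Clamp to [0, 100] → 75
= HSL(217°, 75%, 32%)


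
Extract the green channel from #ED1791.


Color: #ED1791
R = ED = 237
G = 17 = 23
B = 91 = 145
Green = 23


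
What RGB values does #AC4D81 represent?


AC → 172 (R)
4D → 77 (G)
81 → 129 (B)
= RGB(172, 77, 129)


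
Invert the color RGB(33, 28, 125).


Invert: (255-R, 255-G, 255-B)
R: 255-33 = 222
G: 255-28 = 227
B: 255-125 = 130
= RGB(222, 227, 130)


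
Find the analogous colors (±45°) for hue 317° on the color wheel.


Base hue: 317°
Left analog: (317 - 45) mod 360 = 272°
Right analog: (317 + 45) mod 360 = 2°
Analogous hues = 272° and 2°


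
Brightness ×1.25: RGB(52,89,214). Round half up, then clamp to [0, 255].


Multiply each channel by 1.25, round half up, clamp to [0, 255]
R: 52×1.25 = 65
G: 89×1.25 = 111.25 → round → 111
B: 214×1.25 = 267.5 → round → 268 → clamp → 255
= RGB(65, 111, 255)


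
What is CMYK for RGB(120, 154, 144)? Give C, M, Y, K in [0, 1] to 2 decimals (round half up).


R'=120/255≈0.4706, G'=154/255≈0.6039, B'=144/255≈0.5647
K = 1 - max(R',G',B') = 1 - 154/255 = 101/255 = 0.39607… → 0.40
(1-R'-K)/(1-K) simplifies to (max-R)/max with max = 154:
C = (154-120)/154 = 34/154 = 0.22077… → 0.22
M = (154-154)/154 = 0/154 = 0 → 0.00
Y = (154-144)/154 = 10/154 = 0.06493… → 0.06
= CMYK(0.22, 0.00, 0.06, 0.40)


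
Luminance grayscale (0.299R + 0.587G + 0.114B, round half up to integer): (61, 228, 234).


Gray = 0.299×R + 0.587×G + 0.114×B
Gray = 0.299×61 + 0.587×228 + 0.114×234
Gray = 18.239 + 133.836 + 26.676
Gray = 178.751 → round half up → 179
Gray = 179


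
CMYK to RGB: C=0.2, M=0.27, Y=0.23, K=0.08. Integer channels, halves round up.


R = 255 × (1-C) × (1-K) = 255 × 0.80 × 0.92 = 187.68 → 188
G = 255 × (1-M) × (1-K) = 255 × 0.73 × 0.92 = 171.258 → 171
B = 255 × (1-Y) × (1-K) = 255 × 0.77 × 0.92 = 180.642 → 181
= RGB(188, 171, 181)


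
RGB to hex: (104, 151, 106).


R = 104 → 68 (hex)
G = 151 → 97 (hex)
B = 106 → 6A (hex)
Hex = #68976A


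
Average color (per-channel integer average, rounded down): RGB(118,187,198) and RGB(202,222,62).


Midpoint: each channel = ⌊(C₁+C₂)/2⌋
R: ⌊(118+202)/2⌋ = 160
G: ⌊(187+222)/2⌋ = 204
B: ⌊(198+62)/2⌋ = 130
= RGB(160, 204, 130)


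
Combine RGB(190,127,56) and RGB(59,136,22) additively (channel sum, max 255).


Additive: each channel = min(255, C₁+C₂)
R: 190+59 = 249 → 249
G: 127+136 = 263 → 255
B: 56+22 = 78 → 78
= RGB(249, 255, 78)


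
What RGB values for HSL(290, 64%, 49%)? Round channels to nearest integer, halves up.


H=290°, S=0.64, L=0.49
C = (1-|2L-1|)×S = (1-|-0.02|)×0.64 = 0.6272
H' = H/60 = 290/60 ≈ 4.8333; X = C×(1-|H' mod 2 - 1|) ≈ 0.5227
m = L - C/2 = 0.49 - 0.3136 = 0.1764
Sector ⌊H'⌋ = 4 → (R',G',B') = (≈0.5227, 0.0, 0.6272)
RGB = ((R'+m)×255, (G'+m)×255, (B'+m)×255) = (178.262, 44.982, 204.918)
Round half up → RGB(178, 45, 205)


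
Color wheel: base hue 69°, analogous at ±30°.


Base hue: 69°
Left analog: (69 - 30) mod 360 = 39°
Right analog: (69 + 30) mod 360 = 99°
Analogous hues = 39° and 99°


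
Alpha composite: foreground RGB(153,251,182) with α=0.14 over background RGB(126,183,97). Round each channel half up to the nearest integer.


C = α×F + (1-α)×B, with 1-α = 0.86
R: 0.14×153 + 0.86×126 = 21.42 + 108.36 = 129.78 → 130
G: 0.14×251 + 0.86×183 = 35.14 + 157.38 = 192.52 → 193
B: 0.14×182 + 0.86×97 = 25.48 + 83.42 = 108.90 → 109
= RGB(130, 193, 109)


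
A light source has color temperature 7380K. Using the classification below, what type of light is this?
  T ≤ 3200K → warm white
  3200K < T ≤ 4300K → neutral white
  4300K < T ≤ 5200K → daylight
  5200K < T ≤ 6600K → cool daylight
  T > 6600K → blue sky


Temperature: 7380K
7380K > 6600K → blue sky
Classification: blue sky


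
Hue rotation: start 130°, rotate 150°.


New hue = (H + rotation) mod 360
New hue = (130 + 150) mod 360
= 280 mod 360
= 280°


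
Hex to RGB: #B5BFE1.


B5 → 181 (R)
BF → 191 (G)
E1 → 225 (B)
= RGB(181, 191, 225)


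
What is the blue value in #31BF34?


Color: #31BF34
R = 31 = 49
G = BF = 191
B = 34 = 52
Blue = 52


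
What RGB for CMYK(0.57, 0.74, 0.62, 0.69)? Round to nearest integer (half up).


R = 255 × (1-C) × (1-K) = 255 × 0.43 × 0.31 = 33.9915 → 34
G = 255 × (1-M) × (1-K) = 255 × 0.26 × 0.31 = 20.553 → 21
B = 255 × (1-Y) × (1-K) = 255 × 0.38 × 0.31 = 30.039 → 30
= RGB(34, 21, 30)


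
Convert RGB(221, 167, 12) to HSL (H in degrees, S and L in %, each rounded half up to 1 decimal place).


Normalize: R'=221/255≈0.8667, G'=167/255≈0.6549, B'=12/255≈0.0471
Max=221/255, Min=12/255, Δ=Max-Min=209/255
L = (Max+Min)/2 = (221+12)/510 = 233/510 = 0.45686… → L = 45.7%
L ≤ 0.5 → S = Δ/(Max+Min) = 209/(221+12) = 209/233 = 0.89699… → S = 89.7%
(the 1/255 factors cancel in S and H, so raw channel differences can be used)
Max is R' → H = 60 × (((G-B)/Δ) mod 6) = 60 × (((167-12)/209) mod 6)
  155/209 = 0.7416…
  H = 60 × 0.7416… = 44.497…° → H = 44.5°
= HSL(44.5°, 89.7%, 45.7%)


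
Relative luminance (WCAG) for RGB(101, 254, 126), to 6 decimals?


Linearize each channel (sRGB transfer function): c = v/255; c_lin = c/12.92 if c ≤ 0.04045, else ((c+0.055)/1.055)^2.4
  R: 101/255 ≈ 0.396078 > 0.04045 → ((0.396078+0.055)/1.055)^2.4 ≈ 0.130136
  G: 254/255 ≈ 0.996078 > 0.04045 → ((0.996078+0.055)/1.055)^2.4 ≈ 0.991102
  B: 126/255 ≈ 0.494118 > 0.04045 → ((0.494118+0.055)/1.055)^2.4 ≈ 0.208637
R_lin = 0.130136, G_lin = 0.991102, B_lin = 0.208637
L = 0.2126×R + 0.7152×G + 0.0722×B
L = 0.2126×0.130136 + 0.7152×0.991102 + 0.0722×0.208637
L ≈ 0.751567


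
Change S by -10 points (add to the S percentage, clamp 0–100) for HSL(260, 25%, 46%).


Original S = 25%
Adjustment = -10 percentage points
New S = 25 + (-10) = 15
Clamp to [0, 100] → 15
= HSL(260°, 15%, 46%)


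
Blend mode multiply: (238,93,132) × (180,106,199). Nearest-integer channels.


Multiply: C = A×B/255, rounded to nearest integer
R: 238×180/255 = 42840/255 ≈ 168.000 → 168
G: 93×106/255 = 9858/255 ≈ 38.659 → 39
B: 132×199/255 = 26268/255 ≈ 103.012 → 103
= RGB(168, 39, 103)


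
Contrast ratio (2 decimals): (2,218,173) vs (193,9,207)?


Linearize each sRGB channel c=v/255: c/12.92 if c ≤ 0.04045 else ((c+0.055)/1.055)^2.4
L = 0.2126×R_lin + 0.7152×G_lin + 0.0722×B_lin
Color 1 (2,218,173):
  R=2: 2/255≈0.0078 ≤ 0.04045 → 0.0078/12.92 ≈ 0.00061
  G=218: 218/255≈0.8549 > 0.04045 → ((0.8549+0.055)/1.055)^2.4 ≈ 0.70110
  B=173: 173/255≈0.6784 > 0.04045 → ((0.6784+0.055)/1.055)^2.4 ≈ 0.41789
  L1 = 0.2126×0.00061 + 0.7152×0.70110 + 0.0722×0.41789 ≈ 0.53173
Color 2 (193,9,207):
  R=193: 193/255≈0.7569 > 0.04045 → ((0.7569+0.055)/1.055)^2.4 ≈ 0.53328
  G=9: 9/255≈0.0353 ≤ 0.04045 → 0.0353/12.92 ≈ 0.00273
  B=207: 207/255≈0.8118 > 0.04045 → ((0.8118+0.055)/1.055)^2.4 ≈ 0.62396
  L2 = 0.2126×0.53328 + 0.7152×0.00273 + 0.0722×0.62396 ≈ 0.16038
Lighter = 0.53173, Darker = 0.16038
Ratio = (L_lighter + 0.05) / (L_darker + 0.05)
Ratio = (0.53173 + 0.05) / (0.16038 + 0.05) = 0.58173 / 0.21038 ≈ 2.7652
Ratio ≈ 2.77:1


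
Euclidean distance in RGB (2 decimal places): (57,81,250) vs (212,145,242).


d = √[(R₁-R₂)² + (G₁-G₂)² + (B₁-B₂)²]
d = √[(57-212)² + (81-145)² + (250-242)²]
d = √[24025 + 4096 + 64]
d = √28185
d ≈ 167.88


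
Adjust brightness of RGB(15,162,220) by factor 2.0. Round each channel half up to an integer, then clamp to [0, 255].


Multiply each channel by 2.0, round half up, clamp to [0, 255]
R: 15×2.0 = 30
G: 162×2.0 = 324 → clamp → 255
B: 220×2.0 = 440 → clamp → 255
= RGB(30, 255, 255)


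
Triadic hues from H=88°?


Triadic: equally spaced at 120° intervals
H1 = 88°
H2 = (88 + 120) mod 360 = 208°
H3 = (88 + 240) mod 360 = 328°
Triadic = 88°, 208°, 328°


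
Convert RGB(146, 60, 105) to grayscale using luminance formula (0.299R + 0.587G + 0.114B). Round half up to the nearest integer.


Gray = 0.299×R + 0.587×G + 0.114×B
Gray = 0.299×146 + 0.587×60 + 0.114×105
Gray = 43.654 + 35.220 + 11.970
Gray = 90.844 → round half up → 91
Gray = 91


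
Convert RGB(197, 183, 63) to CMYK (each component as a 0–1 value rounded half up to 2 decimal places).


R'=197/255≈0.7725, G'=183/255≈0.7176, B'=63/255≈0.2471
K = 1 - max(R',G',B') = 1 - 197/255 = 58/255 = 0.22745… → 0.23
(1-R'-K)/(1-K) simplifies to (max-R)/max with max = 197:
C = (197-197)/197 = 0/197 = 0 → 0.00
M = (197-183)/197 = 14/197 = 0.07106… → 0.07
Y = (197-63)/197 = 134/197 = 0.68020… → 0.68
= CMYK(0.00, 0.07, 0.68, 0.23)


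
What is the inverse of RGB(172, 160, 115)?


Invert: (255-R, 255-G, 255-B)
R: 255-172 = 83
G: 255-160 = 95
B: 255-115 = 140
= RGB(83, 95, 140)


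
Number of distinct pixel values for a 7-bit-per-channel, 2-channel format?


Total bits = 7 bits/channel × 2 channels = 14 bits
Distinct pixel values = 2^14
= 16,384 pixel values


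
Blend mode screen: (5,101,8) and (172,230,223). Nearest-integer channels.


Screen: C = 255 - (255-A)×(255-B)/255, rounded to nearest integer
R: 255 - (255-5)×(255-172)/255 = 255 - 20750/255 ≈ 255 - 81.373 = 173.627 → 174
G: 255 - (255-101)×(255-230)/255 = 255 - 3850/255 ≈ 255 - 15.098 = 239.902 → 240
B: 255 - (255-8)×(255-223)/255 = 255 - 7904/255 ≈ 255 - 30.996 = 224.004 → 224
= RGB(174, 240, 224)


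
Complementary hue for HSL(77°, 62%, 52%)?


Complement = opposite side of color wheel = hue + 180°
H' = (77 + 180) mod 360 = 257°
S and L unchanged.
= HSL(257°, 62%, 52%)


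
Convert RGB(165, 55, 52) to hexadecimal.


R = 165 → A5 (hex)
G = 55 → 37 (hex)
B = 52 → 34 (hex)
Hex = #A53734


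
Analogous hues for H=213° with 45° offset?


Base hue: 213°
Left analog: (213 - 45) mod 360 = 168°
Right analog: (213 + 45) mod 360 = 258°
Analogous hues = 168° and 258°


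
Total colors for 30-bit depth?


Colors = 2^bits = 2^30
= 1,073,741,824 colors


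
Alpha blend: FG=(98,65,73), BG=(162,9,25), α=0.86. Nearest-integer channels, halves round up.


C = α×F + (1-α)×B, with 1-α = 0.14
R: 0.86×98 + 0.14×162 = 84.28 + 22.68 = 106.96 → 107
G: 0.86×65 + 0.14×9 = 55.90 + 1.26 = 57.16 → 57
B: 0.86×73 + 0.14×25 = 62.78 + 3.50 = 66.28 → 66
= RGB(107, 57, 66)


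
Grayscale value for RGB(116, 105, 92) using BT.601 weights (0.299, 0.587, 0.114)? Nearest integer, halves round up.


Gray = 0.299×R + 0.587×G + 0.114×B
Gray = 0.299×116 + 0.587×105 + 0.114×92
Gray = 34.684 + 61.635 + 10.488
Gray = 106.807 → round half up → 107
Gray = 107


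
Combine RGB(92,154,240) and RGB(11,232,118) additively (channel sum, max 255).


Additive: each channel = min(255, C₁+C₂)
R: 92+11 = 103 → 103
G: 154+232 = 386 → 255
B: 240+118 = 358 → 255
= RGB(103, 255, 255)


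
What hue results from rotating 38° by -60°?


New hue = (H + rotation) mod 360
New hue = (38 -60) mod 360
= -22 mod 360
= 338°


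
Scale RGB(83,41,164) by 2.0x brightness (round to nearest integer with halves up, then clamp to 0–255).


Multiply each channel by 2.0, round half up, clamp to [0, 255]
R: 83×2.0 = 166
G: 41×2.0 = 82
B: 164×2.0 = 328 → clamp → 255
= RGB(166, 82, 255)


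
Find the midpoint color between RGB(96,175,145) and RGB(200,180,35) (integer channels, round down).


Midpoint: each channel = ⌊(C₁+C₂)/2⌋
R: ⌊(96+200)/2⌋ = 148
G: ⌊(175+180)/2⌋ = 177
B: ⌊(145+35)/2⌋ = 90
= RGB(148, 177, 90)


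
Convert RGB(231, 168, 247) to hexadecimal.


R = 231 → E7 (hex)
G = 168 → A8 (hex)
B = 247 → F7 (hex)
Hex = #E7A8F7


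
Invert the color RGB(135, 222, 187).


Invert: (255-R, 255-G, 255-B)
R: 255-135 = 120
G: 255-222 = 33
B: 255-187 = 68
= RGB(120, 33, 68)


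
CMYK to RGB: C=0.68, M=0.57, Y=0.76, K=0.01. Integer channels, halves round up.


R = 255 × (1-C) × (1-K) = 255 × 0.32 × 0.99 = 80.784 → 81
G = 255 × (1-M) × (1-K) = 255 × 0.43 × 0.99 = 108.5535 → 109
B = 255 × (1-Y) × (1-K) = 255 × 0.24 × 0.99 = 60.588 → 61
= RGB(81, 109, 61)


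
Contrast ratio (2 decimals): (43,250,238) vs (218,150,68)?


Linearize each sRGB channel c=v/255: c/12.92 if c ≤ 0.04045 else ((c+0.055)/1.055)^2.4
L = 0.2126×R_lin + 0.7152×G_lin + 0.0722×B_lin
Color 1 (43,250,238):
  R=43: 43/255≈0.1686 > 0.04045 → ((0.1686+0.055)/1.055)^2.4 ≈ 0.02416
  G=250: 250/255≈0.9804 > 0.04045 → ((0.9804+0.055)/1.055)^2.4 ≈ 0.95597
  B=238: 238/255≈0.9333 > 0.04045 → ((0.9333+0.055)/1.055)^2.4 ≈ 0.85499
  L1 = 0.2126×0.02416 + 0.7152×0.95597 + 0.0722×0.85499 ≈ 0.75058
Color 2 (218,150,68):
  R=218: 218/255≈0.8549 > 0.04045 → ((0.8549+0.055)/1.055)^2.4 ≈ 0.70110
  G=150: 150/255≈0.5882 > 0.04045 → ((0.5882+0.055)/1.055)^2.4 ≈ 0.30499
  B=68: 68/255≈0.2667 > 0.04045 → ((0.2667+0.055)/1.055)^2.4 ≈ 0.05781
  L2 = 0.2126×0.70110 + 0.7152×0.30499 + 0.0722×0.05781 ≈ 0.37135
Lighter = 0.75058, Darker = 0.37135
Ratio = (L_lighter + 0.05) / (L_darker + 0.05)
Ratio = (0.75058 + 0.05) / (0.37135 + 0.05) = 0.80058 / 0.42135 ≈ 1.9000
Ratio ≈ 1.90:1
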